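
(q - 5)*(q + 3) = q^2 - 2*q - 15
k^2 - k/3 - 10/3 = (k - 2)*(k + 5/3)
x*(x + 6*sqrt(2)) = x^2 + 6*sqrt(2)*x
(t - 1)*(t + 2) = t^2 + t - 2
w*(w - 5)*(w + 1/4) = w^3 - 19*w^2/4 - 5*w/4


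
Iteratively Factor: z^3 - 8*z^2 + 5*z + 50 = (z + 2)*(z^2 - 10*z + 25) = (z - 5)*(z + 2)*(z - 5)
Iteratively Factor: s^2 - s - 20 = (s - 5)*(s + 4)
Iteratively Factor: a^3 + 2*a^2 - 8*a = (a - 2)*(a^2 + 4*a) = (a - 2)*(a + 4)*(a)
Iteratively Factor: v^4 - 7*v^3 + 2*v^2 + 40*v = (v - 5)*(v^3 - 2*v^2 - 8*v) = (v - 5)*(v + 2)*(v^2 - 4*v) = v*(v - 5)*(v + 2)*(v - 4)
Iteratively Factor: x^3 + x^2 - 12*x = (x + 4)*(x^2 - 3*x) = (x - 3)*(x + 4)*(x)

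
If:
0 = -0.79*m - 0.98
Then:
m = -1.24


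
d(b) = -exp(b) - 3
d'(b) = -exp(b)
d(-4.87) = -3.01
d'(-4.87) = -0.01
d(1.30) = -6.67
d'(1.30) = -3.67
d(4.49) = -92.12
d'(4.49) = -89.12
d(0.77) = -5.16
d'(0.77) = -2.16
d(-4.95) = -3.01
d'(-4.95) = -0.01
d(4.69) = -111.85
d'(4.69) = -108.85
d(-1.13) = -3.32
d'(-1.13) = -0.32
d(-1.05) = -3.35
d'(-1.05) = -0.35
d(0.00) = -4.00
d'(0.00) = -1.00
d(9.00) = -8106.08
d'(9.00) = -8103.08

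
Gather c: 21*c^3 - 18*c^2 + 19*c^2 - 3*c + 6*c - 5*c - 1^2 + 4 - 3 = 21*c^3 + c^2 - 2*c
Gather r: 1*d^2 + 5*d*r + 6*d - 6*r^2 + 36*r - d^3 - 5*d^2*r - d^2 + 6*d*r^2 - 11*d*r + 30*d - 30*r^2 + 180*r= -d^3 + 36*d + r^2*(6*d - 36) + r*(-5*d^2 - 6*d + 216)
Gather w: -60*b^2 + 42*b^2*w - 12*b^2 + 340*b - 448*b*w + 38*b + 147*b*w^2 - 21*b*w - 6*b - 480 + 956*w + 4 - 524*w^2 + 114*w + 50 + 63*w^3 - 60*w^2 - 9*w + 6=-72*b^2 + 372*b + 63*w^3 + w^2*(147*b - 584) + w*(42*b^2 - 469*b + 1061) - 420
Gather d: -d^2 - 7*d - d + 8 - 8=-d^2 - 8*d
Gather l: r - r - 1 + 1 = 0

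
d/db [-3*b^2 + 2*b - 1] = 2 - 6*b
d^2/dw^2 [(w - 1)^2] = 2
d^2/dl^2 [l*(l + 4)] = 2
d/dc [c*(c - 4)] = 2*c - 4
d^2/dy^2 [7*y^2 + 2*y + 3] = 14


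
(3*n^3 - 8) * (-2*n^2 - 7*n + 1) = -6*n^5 - 21*n^4 + 3*n^3 + 16*n^2 + 56*n - 8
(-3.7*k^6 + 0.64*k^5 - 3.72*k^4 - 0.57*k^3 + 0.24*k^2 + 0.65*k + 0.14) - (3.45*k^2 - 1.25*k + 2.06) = -3.7*k^6 + 0.64*k^5 - 3.72*k^4 - 0.57*k^3 - 3.21*k^2 + 1.9*k - 1.92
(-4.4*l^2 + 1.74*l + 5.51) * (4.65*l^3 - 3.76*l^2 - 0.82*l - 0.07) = -20.46*l^5 + 24.635*l^4 + 22.6871*l^3 - 21.8364*l^2 - 4.64*l - 0.3857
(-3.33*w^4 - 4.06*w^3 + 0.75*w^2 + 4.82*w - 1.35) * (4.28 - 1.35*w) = 4.4955*w^5 - 8.7714*w^4 - 18.3893*w^3 - 3.297*w^2 + 22.4521*w - 5.778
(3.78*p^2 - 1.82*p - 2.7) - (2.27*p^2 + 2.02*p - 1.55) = 1.51*p^2 - 3.84*p - 1.15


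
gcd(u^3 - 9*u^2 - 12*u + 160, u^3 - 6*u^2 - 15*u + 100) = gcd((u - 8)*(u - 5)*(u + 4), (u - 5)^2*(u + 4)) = u^2 - u - 20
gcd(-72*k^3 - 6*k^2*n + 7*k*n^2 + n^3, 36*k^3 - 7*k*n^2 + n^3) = 3*k - n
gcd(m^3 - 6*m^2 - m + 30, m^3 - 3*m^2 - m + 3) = m - 3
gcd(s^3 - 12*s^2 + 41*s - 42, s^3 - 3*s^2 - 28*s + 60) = s - 2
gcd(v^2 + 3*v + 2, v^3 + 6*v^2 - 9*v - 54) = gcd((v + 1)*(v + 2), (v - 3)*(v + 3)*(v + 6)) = 1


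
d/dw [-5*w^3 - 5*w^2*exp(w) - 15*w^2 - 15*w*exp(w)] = -5*w^2*exp(w) - 15*w^2 - 25*w*exp(w) - 30*w - 15*exp(w)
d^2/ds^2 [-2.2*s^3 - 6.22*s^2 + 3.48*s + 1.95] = -13.2*s - 12.44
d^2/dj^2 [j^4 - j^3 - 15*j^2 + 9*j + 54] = 12*j^2 - 6*j - 30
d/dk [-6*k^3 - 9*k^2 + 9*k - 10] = -18*k^2 - 18*k + 9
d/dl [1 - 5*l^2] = -10*l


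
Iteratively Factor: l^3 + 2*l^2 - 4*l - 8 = (l + 2)*(l^2 - 4) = (l + 2)^2*(l - 2)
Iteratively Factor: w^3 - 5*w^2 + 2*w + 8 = (w + 1)*(w^2 - 6*w + 8) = (w - 4)*(w + 1)*(w - 2)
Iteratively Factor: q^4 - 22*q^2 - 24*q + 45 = (q - 1)*(q^3 + q^2 - 21*q - 45) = (q - 1)*(q + 3)*(q^2 - 2*q - 15) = (q - 5)*(q - 1)*(q + 3)*(q + 3)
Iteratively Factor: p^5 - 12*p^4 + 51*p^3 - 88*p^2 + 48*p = (p - 3)*(p^4 - 9*p^3 + 24*p^2 - 16*p) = (p - 4)*(p - 3)*(p^3 - 5*p^2 + 4*p) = (p - 4)*(p - 3)*(p - 1)*(p^2 - 4*p) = (p - 4)^2*(p - 3)*(p - 1)*(p)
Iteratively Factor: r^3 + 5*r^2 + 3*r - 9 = (r - 1)*(r^2 + 6*r + 9) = (r - 1)*(r + 3)*(r + 3)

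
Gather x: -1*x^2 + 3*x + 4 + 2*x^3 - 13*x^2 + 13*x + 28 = 2*x^3 - 14*x^2 + 16*x + 32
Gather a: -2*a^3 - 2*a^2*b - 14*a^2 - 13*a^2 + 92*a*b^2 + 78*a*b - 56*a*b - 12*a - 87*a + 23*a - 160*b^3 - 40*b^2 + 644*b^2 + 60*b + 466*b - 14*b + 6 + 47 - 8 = -2*a^3 + a^2*(-2*b - 27) + a*(92*b^2 + 22*b - 76) - 160*b^3 + 604*b^2 + 512*b + 45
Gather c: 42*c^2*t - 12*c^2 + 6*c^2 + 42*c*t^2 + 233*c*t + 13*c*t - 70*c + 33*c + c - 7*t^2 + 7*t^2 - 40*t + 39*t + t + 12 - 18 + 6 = c^2*(42*t - 6) + c*(42*t^2 + 246*t - 36)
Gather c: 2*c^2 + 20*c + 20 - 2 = 2*c^2 + 20*c + 18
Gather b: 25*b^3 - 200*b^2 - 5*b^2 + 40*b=25*b^3 - 205*b^2 + 40*b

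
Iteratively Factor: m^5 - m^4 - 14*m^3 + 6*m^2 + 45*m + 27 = (m - 3)*(m^4 + 2*m^3 - 8*m^2 - 18*m - 9) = (m - 3)^2*(m^3 + 5*m^2 + 7*m + 3) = (m - 3)^2*(m + 1)*(m^2 + 4*m + 3) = (m - 3)^2*(m + 1)*(m + 3)*(m + 1)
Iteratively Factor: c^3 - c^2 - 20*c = (c - 5)*(c^2 + 4*c) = (c - 5)*(c + 4)*(c)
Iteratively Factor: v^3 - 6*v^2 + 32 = (v - 4)*(v^2 - 2*v - 8) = (v - 4)^2*(v + 2)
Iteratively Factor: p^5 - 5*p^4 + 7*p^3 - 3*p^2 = (p)*(p^4 - 5*p^3 + 7*p^2 - 3*p) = p^2*(p^3 - 5*p^2 + 7*p - 3) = p^2*(p - 1)*(p^2 - 4*p + 3) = p^2*(p - 3)*(p - 1)*(p - 1)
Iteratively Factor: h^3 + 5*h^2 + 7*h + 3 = (h + 1)*(h^2 + 4*h + 3) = (h + 1)^2*(h + 3)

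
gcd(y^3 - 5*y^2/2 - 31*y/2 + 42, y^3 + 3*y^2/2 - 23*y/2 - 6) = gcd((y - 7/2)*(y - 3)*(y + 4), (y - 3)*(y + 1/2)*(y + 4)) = y^2 + y - 12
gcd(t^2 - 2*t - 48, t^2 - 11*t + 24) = t - 8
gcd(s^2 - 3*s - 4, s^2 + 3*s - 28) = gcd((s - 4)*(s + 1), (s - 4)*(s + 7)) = s - 4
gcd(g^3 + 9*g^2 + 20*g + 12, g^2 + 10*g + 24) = g + 6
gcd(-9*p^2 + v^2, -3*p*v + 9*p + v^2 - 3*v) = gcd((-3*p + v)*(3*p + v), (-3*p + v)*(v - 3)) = 3*p - v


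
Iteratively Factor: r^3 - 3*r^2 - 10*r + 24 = (r + 3)*(r^2 - 6*r + 8) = (r - 4)*(r + 3)*(r - 2)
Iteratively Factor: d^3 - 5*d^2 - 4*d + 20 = (d + 2)*(d^2 - 7*d + 10) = (d - 2)*(d + 2)*(d - 5)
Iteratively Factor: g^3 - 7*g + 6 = (g - 2)*(g^2 + 2*g - 3) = (g - 2)*(g - 1)*(g + 3)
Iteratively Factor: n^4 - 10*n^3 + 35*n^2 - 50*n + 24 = (n - 4)*(n^3 - 6*n^2 + 11*n - 6) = (n - 4)*(n - 3)*(n^2 - 3*n + 2) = (n - 4)*(n - 3)*(n - 1)*(n - 2)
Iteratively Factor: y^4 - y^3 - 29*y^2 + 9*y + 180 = (y - 5)*(y^3 + 4*y^2 - 9*y - 36) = (y - 5)*(y + 4)*(y^2 - 9) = (y - 5)*(y - 3)*(y + 4)*(y + 3)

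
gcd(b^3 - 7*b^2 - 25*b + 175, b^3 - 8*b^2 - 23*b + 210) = b^2 - 2*b - 35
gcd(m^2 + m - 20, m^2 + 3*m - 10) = m + 5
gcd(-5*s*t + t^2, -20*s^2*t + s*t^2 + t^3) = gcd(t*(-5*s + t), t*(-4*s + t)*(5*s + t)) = t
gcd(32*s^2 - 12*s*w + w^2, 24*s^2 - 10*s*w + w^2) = 4*s - w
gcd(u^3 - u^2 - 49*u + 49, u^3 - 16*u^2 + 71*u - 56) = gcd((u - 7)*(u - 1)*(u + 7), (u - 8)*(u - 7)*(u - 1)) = u^2 - 8*u + 7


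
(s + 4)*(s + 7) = s^2 + 11*s + 28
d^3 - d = d*(d - 1)*(d + 1)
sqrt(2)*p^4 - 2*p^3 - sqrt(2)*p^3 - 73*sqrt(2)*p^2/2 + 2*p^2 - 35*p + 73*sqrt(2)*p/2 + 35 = (p - 1)*(p - 5*sqrt(2))*(p + 7*sqrt(2)/2)*(sqrt(2)*p + 1)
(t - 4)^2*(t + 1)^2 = t^4 - 6*t^3 + t^2 + 24*t + 16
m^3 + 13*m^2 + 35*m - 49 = (m - 1)*(m + 7)^2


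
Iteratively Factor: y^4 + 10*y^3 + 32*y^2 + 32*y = (y + 4)*(y^3 + 6*y^2 + 8*y) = y*(y + 4)*(y^2 + 6*y + 8) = y*(y + 4)^2*(y + 2)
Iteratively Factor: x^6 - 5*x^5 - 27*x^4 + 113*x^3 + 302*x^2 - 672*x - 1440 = (x + 3)*(x^5 - 8*x^4 - 3*x^3 + 122*x^2 - 64*x - 480) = (x - 4)*(x + 3)*(x^4 - 4*x^3 - 19*x^2 + 46*x + 120) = (x - 4)*(x + 2)*(x + 3)*(x^3 - 6*x^2 - 7*x + 60) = (x - 4)*(x + 2)*(x + 3)^2*(x^2 - 9*x + 20) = (x - 5)*(x - 4)*(x + 2)*(x + 3)^2*(x - 4)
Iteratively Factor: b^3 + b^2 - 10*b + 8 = (b + 4)*(b^2 - 3*b + 2) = (b - 1)*(b + 4)*(b - 2)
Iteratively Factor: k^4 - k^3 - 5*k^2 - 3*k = (k + 1)*(k^3 - 2*k^2 - 3*k) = (k + 1)^2*(k^2 - 3*k) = k*(k + 1)^2*(k - 3)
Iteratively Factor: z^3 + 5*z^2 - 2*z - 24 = (z + 3)*(z^2 + 2*z - 8) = (z + 3)*(z + 4)*(z - 2)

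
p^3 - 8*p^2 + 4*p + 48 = (p - 6)*(p - 4)*(p + 2)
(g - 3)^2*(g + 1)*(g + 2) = g^4 - 3*g^3 - 7*g^2 + 15*g + 18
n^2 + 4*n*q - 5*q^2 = (n - q)*(n + 5*q)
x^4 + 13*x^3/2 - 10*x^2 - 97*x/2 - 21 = (x - 3)*(x + 1/2)*(x + 2)*(x + 7)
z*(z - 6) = z^2 - 6*z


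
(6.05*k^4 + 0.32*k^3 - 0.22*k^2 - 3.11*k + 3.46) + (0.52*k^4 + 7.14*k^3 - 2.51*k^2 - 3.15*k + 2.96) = 6.57*k^4 + 7.46*k^3 - 2.73*k^2 - 6.26*k + 6.42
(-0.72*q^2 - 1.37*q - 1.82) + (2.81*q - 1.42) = -0.72*q^2 + 1.44*q - 3.24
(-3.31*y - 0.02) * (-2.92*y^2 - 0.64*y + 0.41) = 9.6652*y^3 + 2.1768*y^2 - 1.3443*y - 0.0082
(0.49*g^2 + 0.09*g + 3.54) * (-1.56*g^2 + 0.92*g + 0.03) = -0.7644*g^4 + 0.3104*g^3 - 5.4249*g^2 + 3.2595*g + 0.1062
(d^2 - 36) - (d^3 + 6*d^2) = -d^3 - 5*d^2 - 36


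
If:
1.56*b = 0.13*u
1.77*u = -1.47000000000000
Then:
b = -0.07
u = -0.83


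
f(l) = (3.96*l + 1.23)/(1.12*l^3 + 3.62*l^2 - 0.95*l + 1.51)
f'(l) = (3.96*l + 1.23)*(-3.36*l^2 - 7.24*l + 0.95)/(1.12*l^3 + 3.62*l^2 - 0.95*l + 1.51)^2 + 3.96/(1.12*l^3 + 3.62*l^2 - 0.95*l + 1.51) = (-8.8704*l^3 - 18.468*l^2 - 8.9052*l + 7.1481)/(1.2544*l^6 + 8.1088*l^5 + 10.9764*l^4 - 3.4956*l^3 + 11.8349*l^2 - 2.869*l + 2.2801)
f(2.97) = 0.22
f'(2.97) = -0.12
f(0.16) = 1.28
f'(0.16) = 2.46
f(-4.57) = 0.66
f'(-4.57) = 0.79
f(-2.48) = -0.95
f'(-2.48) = 0.62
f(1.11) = 0.87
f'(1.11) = -0.91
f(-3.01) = -1.61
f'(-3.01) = 2.47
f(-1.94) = -0.73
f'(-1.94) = 0.25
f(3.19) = 0.19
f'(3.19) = -0.10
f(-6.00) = 0.22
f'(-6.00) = 0.12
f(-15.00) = 0.02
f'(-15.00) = 0.00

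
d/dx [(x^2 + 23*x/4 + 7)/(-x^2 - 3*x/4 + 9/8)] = 10*(32*x^2 + 104*x + 75)/(64*x^4 + 96*x^3 - 108*x^2 - 108*x + 81)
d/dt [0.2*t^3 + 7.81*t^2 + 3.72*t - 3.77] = 0.6*t^2 + 15.62*t + 3.72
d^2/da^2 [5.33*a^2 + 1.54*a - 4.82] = 10.6600000000000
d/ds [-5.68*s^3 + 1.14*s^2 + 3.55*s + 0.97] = -17.04*s^2 + 2.28*s + 3.55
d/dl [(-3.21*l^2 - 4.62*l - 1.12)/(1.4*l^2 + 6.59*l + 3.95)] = (-14.6859*l^2 - 22.223*l - 10.8682)/(1.96*l^4 + 18.452*l^3 + 54.4881*l^2 + 52.061*l + 15.6025)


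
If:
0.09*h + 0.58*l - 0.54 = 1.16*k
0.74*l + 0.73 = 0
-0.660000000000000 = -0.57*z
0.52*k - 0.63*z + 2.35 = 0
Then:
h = -27.81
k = -3.12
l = -0.99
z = 1.16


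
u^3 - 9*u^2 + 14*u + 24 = (u - 6)*(u - 4)*(u + 1)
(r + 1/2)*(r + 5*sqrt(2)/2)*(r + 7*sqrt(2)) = r^3 + r^2/2 + 19*sqrt(2)*r^2/2 + 19*sqrt(2)*r/4 + 35*r + 35/2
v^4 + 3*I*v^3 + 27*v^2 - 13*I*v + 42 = (v - 3*I)*(v - 2*I)*(v + I)*(v + 7*I)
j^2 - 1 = (j - 1)*(j + 1)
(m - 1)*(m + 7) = m^2 + 6*m - 7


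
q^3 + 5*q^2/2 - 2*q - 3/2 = (q - 1)*(q + 1/2)*(q + 3)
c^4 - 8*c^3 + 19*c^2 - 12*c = c*(c - 4)*(c - 3)*(c - 1)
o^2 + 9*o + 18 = (o + 3)*(o + 6)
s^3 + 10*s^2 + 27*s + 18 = (s + 1)*(s + 3)*(s + 6)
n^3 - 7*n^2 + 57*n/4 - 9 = (n - 4)*(n - 3/2)^2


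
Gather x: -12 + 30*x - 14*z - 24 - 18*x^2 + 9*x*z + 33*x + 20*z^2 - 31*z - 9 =-18*x^2 + x*(9*z + 63) + 20*z^2 - 45*z - 45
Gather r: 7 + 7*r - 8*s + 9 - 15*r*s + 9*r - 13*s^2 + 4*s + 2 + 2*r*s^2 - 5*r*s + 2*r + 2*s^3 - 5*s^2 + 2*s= r*(2*s^2 - 20*s + 18) + 2*s^3 - 18*s^2 - 2*s + 18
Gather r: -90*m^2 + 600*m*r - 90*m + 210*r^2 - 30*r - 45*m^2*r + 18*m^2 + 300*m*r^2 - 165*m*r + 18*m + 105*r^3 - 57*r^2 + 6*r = -72*m^2 - 72*m + 105*r^3 + r^2*(300*m + 153) + r*(-45*m^2 + 435*m - 24)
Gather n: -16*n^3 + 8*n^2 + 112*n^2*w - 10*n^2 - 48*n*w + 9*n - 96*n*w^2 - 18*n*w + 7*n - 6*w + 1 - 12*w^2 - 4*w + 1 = -16*n^3 + n^2*(112*w - 2) + n*(-96*w^2 - 66*w + 16) - 12*w^2 - 10*w + 2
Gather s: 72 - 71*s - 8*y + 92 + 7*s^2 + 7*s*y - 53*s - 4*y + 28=7*s^2 + s*(7*y - 124) - 12*y + 192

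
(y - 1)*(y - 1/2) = y^2 - 3*y/2 + 1/2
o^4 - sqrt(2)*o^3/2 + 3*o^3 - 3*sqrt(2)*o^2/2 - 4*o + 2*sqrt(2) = (o - 1)*(o + 2)^2*(o - sqrt(2)/2)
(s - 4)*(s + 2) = s^2 - 2*s - 8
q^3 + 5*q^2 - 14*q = q*(q - 2)*(q + 7)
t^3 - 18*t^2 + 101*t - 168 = (t - 8)*(t - 7)*(t - 3)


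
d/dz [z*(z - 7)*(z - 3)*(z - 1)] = 4*z^3 - 33*z^2 + 62*z - 21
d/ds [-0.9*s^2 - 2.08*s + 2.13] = -1.8*s - 2.08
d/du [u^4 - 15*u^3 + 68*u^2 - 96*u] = 4*u^3 - 45*u^2 + 136*u - 96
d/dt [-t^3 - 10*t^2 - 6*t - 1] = -3*t^2 - 20*t - 6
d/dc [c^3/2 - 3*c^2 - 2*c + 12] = 3*c^2/2 - 6*c - 2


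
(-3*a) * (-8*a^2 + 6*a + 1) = 24*a^3 - 18*a^2 - 3*a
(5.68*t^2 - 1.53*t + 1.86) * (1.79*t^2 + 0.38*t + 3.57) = 10.1672*t^4 - 0.5803*t^3 + 23.0256*t^2 - 4.7553*t + 6.6402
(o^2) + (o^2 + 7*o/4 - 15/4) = 2*o^2 + 7*o/4 - 15/4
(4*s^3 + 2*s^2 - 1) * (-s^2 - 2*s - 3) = -4*s^5 - 10*s^4 - 16*s^3 - 5*s^2 + 2*s + 3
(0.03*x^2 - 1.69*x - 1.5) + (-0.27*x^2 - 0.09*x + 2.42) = -0.24*x^2 - 1.78*x + 0.92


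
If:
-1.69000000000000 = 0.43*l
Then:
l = -3.93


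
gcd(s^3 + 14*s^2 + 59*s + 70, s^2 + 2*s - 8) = 1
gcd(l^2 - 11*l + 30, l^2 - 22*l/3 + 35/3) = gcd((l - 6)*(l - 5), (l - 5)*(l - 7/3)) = l - 5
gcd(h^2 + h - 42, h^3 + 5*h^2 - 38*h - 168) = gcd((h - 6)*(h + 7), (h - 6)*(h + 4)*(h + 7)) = h^2 + h - 42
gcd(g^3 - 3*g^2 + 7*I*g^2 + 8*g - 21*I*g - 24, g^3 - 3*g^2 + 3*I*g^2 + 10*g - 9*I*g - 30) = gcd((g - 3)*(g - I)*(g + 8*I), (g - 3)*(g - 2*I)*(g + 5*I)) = g - 3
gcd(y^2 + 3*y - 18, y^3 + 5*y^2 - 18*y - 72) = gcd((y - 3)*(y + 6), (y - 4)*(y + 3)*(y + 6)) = y + 6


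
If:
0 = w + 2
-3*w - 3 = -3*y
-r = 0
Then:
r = 0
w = -2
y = -1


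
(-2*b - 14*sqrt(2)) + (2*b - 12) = -14*sqrt(2) - 12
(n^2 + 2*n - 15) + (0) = n^2 + 2*n - 15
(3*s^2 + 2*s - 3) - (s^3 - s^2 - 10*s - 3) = -s^3 + 4*s^2 + 12*s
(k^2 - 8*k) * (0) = 0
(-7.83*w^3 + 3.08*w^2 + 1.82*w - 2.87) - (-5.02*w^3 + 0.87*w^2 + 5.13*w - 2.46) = -2.81*w^3 + 2.21*w^2 - 3.31*w - 0.41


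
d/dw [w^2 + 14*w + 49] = 2*w + 14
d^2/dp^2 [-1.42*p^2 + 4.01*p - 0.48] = -2.84000000000000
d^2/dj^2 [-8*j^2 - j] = -16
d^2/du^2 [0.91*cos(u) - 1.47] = -0.91*cos(u)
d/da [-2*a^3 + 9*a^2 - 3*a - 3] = -6*a^2 + 18*a - 3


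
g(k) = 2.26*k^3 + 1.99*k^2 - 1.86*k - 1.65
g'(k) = 6.78*k^2 + 3.98*k - 1.86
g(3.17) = 84.44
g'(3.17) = 78.89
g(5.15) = 350.25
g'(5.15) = 198.46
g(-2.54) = -21.12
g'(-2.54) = 31.77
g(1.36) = 5.19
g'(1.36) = 16.09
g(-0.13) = -1.38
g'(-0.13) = -2.26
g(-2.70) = -26.60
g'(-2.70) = 36.82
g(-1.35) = -1.07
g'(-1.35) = 5.12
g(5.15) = 350.25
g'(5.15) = 198.46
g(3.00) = 71.70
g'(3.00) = 71.10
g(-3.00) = -39.18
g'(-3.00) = 47.22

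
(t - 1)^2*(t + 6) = t^3 + 4*t^2 - 11*t + 6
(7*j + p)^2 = 49*j^2 + 14*j*p + p^2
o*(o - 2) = o^2 - 2*o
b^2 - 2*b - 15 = (b - 5)*(b + 3)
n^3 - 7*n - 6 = (n - 3)*(n + 1)*(n + 2)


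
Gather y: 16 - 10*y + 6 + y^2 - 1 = y^2 - 10*y + 21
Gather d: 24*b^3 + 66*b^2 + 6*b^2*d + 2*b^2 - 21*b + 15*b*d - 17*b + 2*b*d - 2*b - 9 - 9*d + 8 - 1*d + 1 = 24*b^3 + 68*b^2 - 40*b + d*(6*b^2 + 17*b - 10)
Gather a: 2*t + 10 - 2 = 2*t + 8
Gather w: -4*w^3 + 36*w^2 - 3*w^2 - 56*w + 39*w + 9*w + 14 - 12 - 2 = -4*w^3 + 33*w^2 - 8*w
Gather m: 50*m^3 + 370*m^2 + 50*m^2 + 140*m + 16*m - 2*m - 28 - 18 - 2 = 50*m^3 + 420*m^2 + 154*m - 48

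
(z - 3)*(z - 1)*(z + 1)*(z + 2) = z^4 - z^3 - 7*z^2 + z + 6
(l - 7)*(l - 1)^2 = l^3 - 9*l^2 + 15*l - 7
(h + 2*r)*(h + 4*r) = h^2 + 6*h*r + 8*r^2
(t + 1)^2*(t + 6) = t^3 + 8*t^2 + 13*t + 6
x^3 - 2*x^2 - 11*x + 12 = (x - 4)*(x - 1)*(x + 3)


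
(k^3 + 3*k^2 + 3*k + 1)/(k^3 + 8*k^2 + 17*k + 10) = (k^2 + 2*k + 1)/(k^2 + 7*k + 10)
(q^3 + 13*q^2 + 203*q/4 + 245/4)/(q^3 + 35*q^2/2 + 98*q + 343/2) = (q + 5/2)/(q + 7)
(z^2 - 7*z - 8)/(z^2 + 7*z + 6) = (z - 8)/(z + 6)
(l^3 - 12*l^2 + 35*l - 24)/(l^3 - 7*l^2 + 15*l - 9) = (l - 8)/(l - 3)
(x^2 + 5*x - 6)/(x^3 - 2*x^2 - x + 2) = (x + 6)/(x^2 - x - 2)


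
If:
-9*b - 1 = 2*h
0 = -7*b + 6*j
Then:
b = 6*j/7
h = -27*j/7 - 1/2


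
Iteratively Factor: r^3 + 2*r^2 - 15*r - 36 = (r + 3)*(r^2 - r - 12) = (r + 3)^2*(r - 4)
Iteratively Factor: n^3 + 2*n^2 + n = (n)*(n^2 + 2*n + 1) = n*(n + 1)*(n + 1)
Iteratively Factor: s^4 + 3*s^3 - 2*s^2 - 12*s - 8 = (s - 2)*(s^3 + 5*s^2 + 8*s + 4) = (s - 2)*(s + 2)*(s^2 + 3*s + 2) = (s - 2)*(s + 2)^2*(s + 1)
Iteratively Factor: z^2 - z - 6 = (z + 2)*(z - 3)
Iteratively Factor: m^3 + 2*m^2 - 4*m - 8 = (m + 2)*(m^2 - 4) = (m - 2)*(m + 2)*(m + 2)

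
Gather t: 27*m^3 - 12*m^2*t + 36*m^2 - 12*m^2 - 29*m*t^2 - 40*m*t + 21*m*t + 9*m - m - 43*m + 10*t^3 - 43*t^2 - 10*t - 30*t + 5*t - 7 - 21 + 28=27*m^3 + 24*m^2 - 35*m + 10*t^3 + t^2*(-29*m - 43) + t*(-12*m^2 - 19*m - 35)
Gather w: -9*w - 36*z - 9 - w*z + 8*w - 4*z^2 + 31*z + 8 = w*(-z - 1) - 4*z^2 - 5*z - 1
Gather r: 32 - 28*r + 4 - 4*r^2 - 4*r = -4*r^2 - 32*r + 36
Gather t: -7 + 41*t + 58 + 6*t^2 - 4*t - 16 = 6*t^2 + 37*t + 35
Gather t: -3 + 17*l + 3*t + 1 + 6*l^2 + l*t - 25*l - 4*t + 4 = 6*l^2 - 8*l + t*(l - 1) + 2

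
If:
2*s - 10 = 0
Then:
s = 5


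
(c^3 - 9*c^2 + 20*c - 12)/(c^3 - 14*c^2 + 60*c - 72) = (c - 1)/(c - 6)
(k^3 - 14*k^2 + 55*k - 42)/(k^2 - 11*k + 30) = (k^2 - 8*k + 7)/(k - 5)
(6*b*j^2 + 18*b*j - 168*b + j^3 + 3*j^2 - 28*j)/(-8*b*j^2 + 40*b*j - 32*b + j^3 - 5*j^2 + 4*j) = (-6*b*j - 42*b - j^2 - 7*j)/(8*b*j - 8*b - j^2 + j)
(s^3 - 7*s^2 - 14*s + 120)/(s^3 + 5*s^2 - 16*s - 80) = (s^2 - 11*s + 30)/(s^2 + s - 20)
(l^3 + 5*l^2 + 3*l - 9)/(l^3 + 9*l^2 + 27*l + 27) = (l - 1)/(l + 3)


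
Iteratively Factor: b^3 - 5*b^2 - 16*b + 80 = (b - 4)*(b^2 - b - 20) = (b - 5)*(b - 4)*(b + 4)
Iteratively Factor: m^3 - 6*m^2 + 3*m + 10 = (m + 1)*(m^2 - 7*m + 10) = (m - 5)*(m + 1)*(m - 2)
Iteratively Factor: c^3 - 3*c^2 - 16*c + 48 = (c - 3)*(c^2 - 16) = (c - 4)*(c - 3)*(c + 4)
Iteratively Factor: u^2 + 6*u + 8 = (u + 2)*(u + 4)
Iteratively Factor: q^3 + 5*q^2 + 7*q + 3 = (q + 1)*(q^2 + 4*q + 3) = (q + 1)^2*(q + 3)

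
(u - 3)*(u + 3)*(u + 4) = u^3 + 4*u^2 - 9*u - 36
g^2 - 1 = (g - 1)*(g + 1)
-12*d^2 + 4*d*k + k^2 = (-2*d + k)*(6*d + k)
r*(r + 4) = r^2 + 4*r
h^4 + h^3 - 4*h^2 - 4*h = h*(h - 2)*(h + 1)*(h + 2)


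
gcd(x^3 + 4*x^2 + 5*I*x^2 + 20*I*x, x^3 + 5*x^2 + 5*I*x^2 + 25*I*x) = x^2 + 5*I*x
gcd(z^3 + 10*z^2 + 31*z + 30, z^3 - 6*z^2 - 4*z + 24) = z + 2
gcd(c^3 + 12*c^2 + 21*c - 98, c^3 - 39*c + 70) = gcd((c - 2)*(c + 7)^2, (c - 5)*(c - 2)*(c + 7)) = c^2 + 5*c - 14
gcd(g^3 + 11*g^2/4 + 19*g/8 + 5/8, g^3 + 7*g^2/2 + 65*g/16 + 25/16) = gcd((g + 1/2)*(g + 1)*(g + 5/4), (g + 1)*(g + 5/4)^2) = g^2 + 9*g/4 + 5/4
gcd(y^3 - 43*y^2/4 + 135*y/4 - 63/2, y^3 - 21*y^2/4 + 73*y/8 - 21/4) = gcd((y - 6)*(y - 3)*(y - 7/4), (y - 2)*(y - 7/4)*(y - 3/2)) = y - 7/4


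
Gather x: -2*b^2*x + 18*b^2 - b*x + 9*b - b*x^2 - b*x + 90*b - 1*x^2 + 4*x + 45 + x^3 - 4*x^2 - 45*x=18*b^2 + 99*b + x^3 + x^2*(-b - 5) + x*(-2*b^2 - 2*b - 41) + 45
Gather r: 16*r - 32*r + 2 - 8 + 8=2 - 16*r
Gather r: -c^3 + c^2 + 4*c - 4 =-c^3 + c^2 + 4*c - 4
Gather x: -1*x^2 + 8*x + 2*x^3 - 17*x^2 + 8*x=2*x^3 - 18*x^2 + 16*x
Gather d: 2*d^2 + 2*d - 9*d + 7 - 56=2*d^2 - 7*d - 49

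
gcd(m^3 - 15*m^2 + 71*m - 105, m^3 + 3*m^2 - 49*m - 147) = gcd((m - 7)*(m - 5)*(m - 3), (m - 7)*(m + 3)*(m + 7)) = m - 7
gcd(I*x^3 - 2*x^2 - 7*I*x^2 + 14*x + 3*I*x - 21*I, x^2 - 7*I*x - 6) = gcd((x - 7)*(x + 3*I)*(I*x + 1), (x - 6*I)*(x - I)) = x - I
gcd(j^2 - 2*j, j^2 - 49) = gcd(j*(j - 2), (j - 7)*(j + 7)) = 1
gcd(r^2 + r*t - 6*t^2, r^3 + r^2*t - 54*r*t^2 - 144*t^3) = r + 3*t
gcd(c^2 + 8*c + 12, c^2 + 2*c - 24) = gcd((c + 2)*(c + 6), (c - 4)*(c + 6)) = c + 6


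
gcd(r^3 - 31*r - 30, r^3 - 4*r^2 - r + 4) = r + 1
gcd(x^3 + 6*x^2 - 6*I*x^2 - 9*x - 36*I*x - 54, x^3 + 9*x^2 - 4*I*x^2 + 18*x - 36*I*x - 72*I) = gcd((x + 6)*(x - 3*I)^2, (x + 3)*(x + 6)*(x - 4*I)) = x + 6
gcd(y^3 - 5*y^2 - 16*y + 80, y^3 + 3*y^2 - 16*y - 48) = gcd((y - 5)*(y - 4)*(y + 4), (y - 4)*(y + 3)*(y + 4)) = y^2 - 16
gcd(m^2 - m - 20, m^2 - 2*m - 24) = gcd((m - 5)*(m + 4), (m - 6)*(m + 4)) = m + 4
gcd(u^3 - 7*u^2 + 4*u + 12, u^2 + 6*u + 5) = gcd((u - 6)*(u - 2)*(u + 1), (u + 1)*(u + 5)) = u + 1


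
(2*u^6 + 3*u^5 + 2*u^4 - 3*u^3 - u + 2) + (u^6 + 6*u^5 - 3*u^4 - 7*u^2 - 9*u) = 3*u^6 + 9*u^5 - u^4 - 3*u^3 - 7*u^2 - 10*u + 2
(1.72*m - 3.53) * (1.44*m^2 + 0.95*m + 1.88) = 2.4768*m^3 - 3.4492*m^2 - 0.1199*m - 6.6364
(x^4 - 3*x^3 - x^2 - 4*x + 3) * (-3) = -3*x^4 + 9*x^3 + 3*x^2 + 12*x - 9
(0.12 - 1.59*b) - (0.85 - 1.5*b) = -0.0900000000000001*b - 0.73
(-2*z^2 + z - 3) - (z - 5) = 2 - 2*z^2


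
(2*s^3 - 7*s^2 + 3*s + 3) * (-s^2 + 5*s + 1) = -2*s^5 + 17*s^4 - 36*s^3 + 5*s^2 + 18*s + 3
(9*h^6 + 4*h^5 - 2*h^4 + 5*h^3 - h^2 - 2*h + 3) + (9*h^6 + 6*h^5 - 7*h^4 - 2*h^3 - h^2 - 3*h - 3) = 18*h^6 + 10*h^5 - 9*h^4 + 3*h^3 - 2*h^2 - 5*h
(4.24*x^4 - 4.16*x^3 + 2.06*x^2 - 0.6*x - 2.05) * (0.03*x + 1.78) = 0.1272*x^5 + 7.4224*x^4 - 7.343*x^3 + 3.6488*x^2 - 1.1295*x - 3.649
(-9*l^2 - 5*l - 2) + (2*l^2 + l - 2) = -7*l^2 - 4*l - 4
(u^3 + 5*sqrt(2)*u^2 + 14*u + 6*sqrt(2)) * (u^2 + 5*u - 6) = u^5 + 5*u^4 + 5*sqrt(2)*u^4 + 8*u^3 + 25*sqrt(2)*u^3 - 24*sqrt(2)*u^2 + 70*u^2 - 84*u + 30*sqrt(2)*u - 36*sqrt(2)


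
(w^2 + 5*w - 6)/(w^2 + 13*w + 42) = (w - 1)/(w + 7)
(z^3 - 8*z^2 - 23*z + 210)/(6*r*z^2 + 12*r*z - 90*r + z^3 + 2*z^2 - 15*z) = (z^2 - 13*z + 42)/(6*r*z - 18*r + z^2 - 3*z)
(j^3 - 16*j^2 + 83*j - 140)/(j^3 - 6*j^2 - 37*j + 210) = (j - 4)/(j + 6)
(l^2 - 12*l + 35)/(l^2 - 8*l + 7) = (l - 5)/(l - 1)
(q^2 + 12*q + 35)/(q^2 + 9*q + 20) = (q + 7)/(q + 4)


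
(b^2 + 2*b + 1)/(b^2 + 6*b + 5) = (b + 1)/(b + 5)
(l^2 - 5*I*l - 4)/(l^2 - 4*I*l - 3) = (l - 4*I)/(l - 3*I)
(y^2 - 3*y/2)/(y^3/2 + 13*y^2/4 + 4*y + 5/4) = 2*y*(2*y - 3)/(2*y^3 + 13*y^2 + 16*y + 5)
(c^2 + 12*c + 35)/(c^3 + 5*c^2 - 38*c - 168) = (c + 5)/(c^2 - 2*c - 24)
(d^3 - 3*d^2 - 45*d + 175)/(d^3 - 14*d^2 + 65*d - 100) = (d + 7)/(d - 4)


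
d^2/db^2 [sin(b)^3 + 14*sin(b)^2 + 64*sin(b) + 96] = -9*sin(b)^3 - 56*sin(b)^2 - 58*sin(b) + 28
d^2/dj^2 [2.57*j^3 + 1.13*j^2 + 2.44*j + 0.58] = 15.42*j + 2.26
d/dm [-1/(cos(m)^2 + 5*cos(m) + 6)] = -(2*cos(m) + 5)*sin(m)/(cos(m)^2 + 5*cos(m) + 6)^2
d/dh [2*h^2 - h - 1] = 4*h - 1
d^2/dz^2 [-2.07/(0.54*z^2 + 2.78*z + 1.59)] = (1.207224*z^2 + 6.214968*z - 2.07*(1.08*z + 2.78)*(2.16*z + 5.56) + 3.554604)/(0.54*z^2 + 2.78*z + 1.59)^3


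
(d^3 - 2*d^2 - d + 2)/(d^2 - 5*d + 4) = (d^2 - d - 2)/(d - 4)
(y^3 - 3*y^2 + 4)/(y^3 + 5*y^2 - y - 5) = (y^2 - 4*y + 4)/(y^2 + 4*y - 5)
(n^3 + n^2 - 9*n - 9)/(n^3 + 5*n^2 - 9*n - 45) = (n + 1)/(n + 5)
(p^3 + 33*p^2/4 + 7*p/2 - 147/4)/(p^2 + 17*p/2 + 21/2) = (4*p^2 + 5*p - 21)/(2*(2*p + 3))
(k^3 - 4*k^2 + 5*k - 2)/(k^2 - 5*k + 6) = (k^2 - 2*k + 1)/(k - 3)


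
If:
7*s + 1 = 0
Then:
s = -1/7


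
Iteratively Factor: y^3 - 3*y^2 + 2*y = (y - 1)*(y^2 - 2*y) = y*(y - 1)*(y - 2)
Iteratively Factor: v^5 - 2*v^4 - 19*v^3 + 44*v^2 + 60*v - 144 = (v - 2)*(v^4 - 19*v^2 + 6*v + 72) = (v - 3)*(v - 2)*(v^3 + 3*v^2 - 10*v - 24) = (v - 3)^2*(v - 2)*(v^2 + 6*v + 8) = (v - 3)^2*(v - 2)*(v + 4)*(v + 2)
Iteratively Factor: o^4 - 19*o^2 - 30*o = (o)*(o^3 - 19*o - 30) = o*(o + 3)*(o^2 - 3*o - 10) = o*(o - 5)*(o + 3)*(o + 2)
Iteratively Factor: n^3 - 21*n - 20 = (n + 4)*(n^2 - 4*n - 5) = (n - 5)*(n + 4)*(n + 1)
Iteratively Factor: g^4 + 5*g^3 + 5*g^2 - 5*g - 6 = (g + 3)*(g^3 + 2*g^2 - g - 2) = (g - 1)*(g + 3)*(g^2 + 3*g + 2) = (g - 1)*(g + 1)*(g + 3)*(g + 2)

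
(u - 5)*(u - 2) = u^2 - 7*u + 10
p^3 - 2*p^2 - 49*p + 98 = (p - 7)*(p - 2)*(p + 7)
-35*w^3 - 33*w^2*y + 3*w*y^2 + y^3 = (-5*w + y)*(w + y)*(7*w + y)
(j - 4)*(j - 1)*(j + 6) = j^3 + j^2 - 26*j + 24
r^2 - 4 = (r - 2)*(r + 2)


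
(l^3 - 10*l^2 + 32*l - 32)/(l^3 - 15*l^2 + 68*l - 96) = (l^2 - 6*l + 8)/(l^2 - 11*l + 24)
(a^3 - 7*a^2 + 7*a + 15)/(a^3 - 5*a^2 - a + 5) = (a - 3)/(a - 1)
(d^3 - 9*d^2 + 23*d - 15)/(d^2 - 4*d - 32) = (-d^3 + 9*d^2 - 23*d + 15)/(-d^2 + 4*d + 32)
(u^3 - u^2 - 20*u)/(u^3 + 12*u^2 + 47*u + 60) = u*(u - 5)/(u^2 + 8*u + 15)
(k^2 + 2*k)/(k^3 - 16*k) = (k + 2)/(k^2 - 16)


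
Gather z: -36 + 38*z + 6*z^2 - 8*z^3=-8*z^3 + 6*z^2 + 38*z - 36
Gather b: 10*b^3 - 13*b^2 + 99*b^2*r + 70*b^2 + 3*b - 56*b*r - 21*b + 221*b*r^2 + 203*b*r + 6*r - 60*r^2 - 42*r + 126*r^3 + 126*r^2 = 10*b^3 + b^2*(99*r + 57) + b*(221*r^2 + 147*r - 18) + 126*r^3 + 66*r^2 - 36*r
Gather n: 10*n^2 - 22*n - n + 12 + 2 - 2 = 10*n^2 - 23*n + 12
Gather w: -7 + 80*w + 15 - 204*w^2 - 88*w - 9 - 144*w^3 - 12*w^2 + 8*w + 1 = -144*w^3 - 216*w^2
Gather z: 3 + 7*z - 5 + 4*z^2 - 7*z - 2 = 4*z^2 - 4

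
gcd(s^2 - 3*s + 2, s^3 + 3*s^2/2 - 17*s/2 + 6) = s - 1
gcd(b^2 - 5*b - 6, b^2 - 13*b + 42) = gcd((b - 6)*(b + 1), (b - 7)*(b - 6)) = b - 6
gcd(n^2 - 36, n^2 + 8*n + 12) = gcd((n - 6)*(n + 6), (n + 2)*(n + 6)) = n + 6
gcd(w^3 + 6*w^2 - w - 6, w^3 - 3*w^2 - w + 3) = w^2 - 1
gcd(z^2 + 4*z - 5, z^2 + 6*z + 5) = z + 5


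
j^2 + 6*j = j*(j + 6)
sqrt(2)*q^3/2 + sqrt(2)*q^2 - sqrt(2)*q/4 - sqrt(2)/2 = (q - sqrt(2)/2)*(q + sqrt(2)/2)*(sqrt(2)*q/2 + sqrt(2))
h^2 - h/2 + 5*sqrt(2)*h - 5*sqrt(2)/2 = (h - 1/2)*(h + 5*sqrt(2))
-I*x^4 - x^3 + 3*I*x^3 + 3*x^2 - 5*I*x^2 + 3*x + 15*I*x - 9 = (x - 3)*(x - 3*I)*(x + I)*(-I*x + 1)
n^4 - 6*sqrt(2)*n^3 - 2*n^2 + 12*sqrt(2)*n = n*(n - 6*sqrt(2))*(n - sqrt(2))*(n + sqrt(2))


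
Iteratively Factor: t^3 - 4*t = (t + 2)*(t^2 - 2*t) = t*(t + 2)*(t - 2)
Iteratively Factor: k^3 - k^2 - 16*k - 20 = (k + 2)*(k^2 - 3*k - 10) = (k + 2)^2*(k - 5)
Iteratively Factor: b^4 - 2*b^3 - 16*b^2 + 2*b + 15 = (b - 5)*(b^3 + 3*b^2 - b - 3) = (b - 5)*(b - 1)*(b^2 + 4*b + 3) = (b - 5)*(b - 1)*(b + 3)*(b + 1)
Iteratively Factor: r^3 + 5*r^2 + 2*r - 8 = (r + 4)*(r^2 + r - 2) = (r - 1)*(r + 4)*(r + 2)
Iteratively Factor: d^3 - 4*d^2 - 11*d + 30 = (d - 5)*(d^2 + d - 6) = (d - 5)*(d - 2)*(d + 3)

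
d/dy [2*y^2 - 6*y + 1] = 4*y - 6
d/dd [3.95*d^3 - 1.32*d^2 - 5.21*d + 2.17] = 11.85*d^2 - 2.64*d - 5.21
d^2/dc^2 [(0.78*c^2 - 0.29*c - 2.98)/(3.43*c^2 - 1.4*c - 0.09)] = (1.4210854715202e-14*c^4 + 0.667477999999996*c^3 - 208.911696*c^2 + 85.322622*c - 13.435736)/(40.353607*c^6 - 49.41258*c^5 + 16.991877*c^4 - 0.150919999999999*c^3 - 0.445851*c^2 - 0.03402*c - 0.000729)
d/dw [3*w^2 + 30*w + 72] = 6*w + 30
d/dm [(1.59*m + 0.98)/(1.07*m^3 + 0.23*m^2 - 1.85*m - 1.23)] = (1.7013*m^3 + 0.3657*m^2 - 2.9415*m - (1.59*m + 0.98)*(3.21*m^2 + 0.46*m - 1.85) - 1.9557)/(1.07*m^3 + 0.23*m^2 - 1.85*m - 1.23)^2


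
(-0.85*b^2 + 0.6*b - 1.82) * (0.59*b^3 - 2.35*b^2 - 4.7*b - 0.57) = -0.5015*b^5 + 2.3515*b^4 + 1.5112*b^3 + 1.9415*b^2 + 8.212*b + 1.0374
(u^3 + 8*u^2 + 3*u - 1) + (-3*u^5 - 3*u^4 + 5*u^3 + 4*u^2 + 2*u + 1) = -3*u^5 - 3*u^4 + 6*u^3 + 12*u^2 + 5*u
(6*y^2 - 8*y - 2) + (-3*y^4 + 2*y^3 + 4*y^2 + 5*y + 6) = -3*y^4 + 2*y^3 + 10*y^2 - 3*y + 4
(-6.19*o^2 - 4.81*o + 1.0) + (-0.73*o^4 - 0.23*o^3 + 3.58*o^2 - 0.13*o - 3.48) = -0.73*o^4 - 0.23*o^3 - 2.61*o^2 - 4.94*o - 2.48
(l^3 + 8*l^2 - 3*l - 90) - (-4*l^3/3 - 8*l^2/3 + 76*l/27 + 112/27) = 7*l^3/3 + 32*l^2/3 - 157*l/27 - 2542/27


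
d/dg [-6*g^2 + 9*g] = 9 - 12*g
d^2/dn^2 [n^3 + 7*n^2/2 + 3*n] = 6*n + 7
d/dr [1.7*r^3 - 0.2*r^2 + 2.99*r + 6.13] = 5.1*r^2 - 0.4*r + 2.99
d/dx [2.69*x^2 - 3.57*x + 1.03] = 5.38*x - 3.57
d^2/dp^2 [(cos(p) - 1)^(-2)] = 2*(-cos(p) - cos(2*p) + 2)/(cos(p) - 1)^4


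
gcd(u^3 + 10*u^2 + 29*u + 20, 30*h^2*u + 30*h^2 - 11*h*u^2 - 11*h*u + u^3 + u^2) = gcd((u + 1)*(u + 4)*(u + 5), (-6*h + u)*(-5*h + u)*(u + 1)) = u + 1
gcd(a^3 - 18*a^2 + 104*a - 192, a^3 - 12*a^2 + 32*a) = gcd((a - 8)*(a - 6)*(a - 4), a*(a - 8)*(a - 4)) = a^2 - 12*a + 32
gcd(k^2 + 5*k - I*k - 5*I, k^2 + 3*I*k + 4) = k - I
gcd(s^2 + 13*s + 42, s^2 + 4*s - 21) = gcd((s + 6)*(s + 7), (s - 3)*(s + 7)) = s + 7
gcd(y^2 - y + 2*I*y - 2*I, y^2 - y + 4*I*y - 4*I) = y - 1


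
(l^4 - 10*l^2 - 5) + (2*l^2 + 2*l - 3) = l^4 - 8*l^2 + 2*l - 8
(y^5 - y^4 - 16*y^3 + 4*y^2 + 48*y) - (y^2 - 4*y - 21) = y^5 - y^4 - 16*y^3 + 3*y^2 + 52*y + 21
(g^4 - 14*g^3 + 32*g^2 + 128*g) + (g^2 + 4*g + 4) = g^4 - 14*g^3 + 33*g^2 + 132*g + 4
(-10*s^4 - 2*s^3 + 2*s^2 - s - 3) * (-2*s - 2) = 20*s^5 + 24*s^4 - 2*s^2 + 8*s + 6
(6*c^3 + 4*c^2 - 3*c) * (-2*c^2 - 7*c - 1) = -12*c^5 - 50*c^4 - 28*c^3 + 17*c^2 + 3*c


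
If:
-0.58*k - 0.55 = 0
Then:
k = -0.95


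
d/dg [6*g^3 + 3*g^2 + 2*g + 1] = 18*g^2 + 6*g + 2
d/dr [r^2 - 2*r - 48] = 2*r - 2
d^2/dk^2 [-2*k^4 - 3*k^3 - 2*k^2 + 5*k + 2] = -24*k^2 - 18*k - 4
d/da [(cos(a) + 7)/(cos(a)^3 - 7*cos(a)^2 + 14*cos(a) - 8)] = (-193*cos(a)/2 + 7*cos(2*a) + cos(3*a)/2 + 113)*sin(a)/(cos(a)^3 - 7*cos(a)^2 + 14*cos(a) - 8)^2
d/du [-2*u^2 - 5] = -4*u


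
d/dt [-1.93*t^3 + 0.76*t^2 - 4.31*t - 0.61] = -5.79*t^2 + 1.52*t - 4.31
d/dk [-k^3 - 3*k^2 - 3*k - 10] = -3*k^2 - 6*k - 3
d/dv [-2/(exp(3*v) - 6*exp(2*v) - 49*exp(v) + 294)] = (6*exp(2*v) - 24*exp(v) - 98)*exp(v)/(exp(3*v) - 6*exp(2*v) - 49*exp(v) + 294)^2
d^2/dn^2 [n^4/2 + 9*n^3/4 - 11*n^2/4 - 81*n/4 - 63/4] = 6*n^2 + 27*n/2 - 11/2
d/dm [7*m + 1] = 7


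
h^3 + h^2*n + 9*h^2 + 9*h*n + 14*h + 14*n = (h + 2)*(h + 7)*(h + n)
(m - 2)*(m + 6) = m^2 + 4*m - 12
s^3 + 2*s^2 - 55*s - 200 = (s - 8)*(s + 5)^2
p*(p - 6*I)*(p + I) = p^3 - 5*I*p^2 + 6*p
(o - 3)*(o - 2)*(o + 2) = o^3 - 3*o^2 - 4*o + 12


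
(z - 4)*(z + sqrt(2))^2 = z^3 - 4*z^2 + 2*sqrt(2)*z^2 - 8*sqrt(2)*z + 2*z - 8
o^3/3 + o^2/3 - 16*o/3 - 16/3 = (o/3 + 1/3)*(o - 4)*(o + 4)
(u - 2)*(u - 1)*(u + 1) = u^3 - 2*u^2 - u + 2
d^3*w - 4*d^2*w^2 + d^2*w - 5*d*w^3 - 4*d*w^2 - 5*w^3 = (d - 5*w)*(d + w)*(d*w + w)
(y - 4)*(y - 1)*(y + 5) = y^3 - 21*y + 20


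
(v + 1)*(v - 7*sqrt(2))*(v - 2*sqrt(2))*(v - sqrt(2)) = v^4 - 10*sqrt(2)*v^3 + v^3 - 10*sqrt(2)*v^2 + 46*v^2 - 28*sqrt(2)*v + 46*v - 28*sqrt(2)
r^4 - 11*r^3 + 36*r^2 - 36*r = r*(r - 6)*(r - 3)*(r - 2)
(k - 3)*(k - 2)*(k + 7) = k^3 + 2*k^2 - 29*k + 42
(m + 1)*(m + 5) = m^2 + 6*m + 5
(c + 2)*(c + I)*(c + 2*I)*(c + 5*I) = c^4 + 2*c^3 + 8*I*c^3 - 17*c^2 + 16*I*c^2 - 34*c - 10*I*c - 20*I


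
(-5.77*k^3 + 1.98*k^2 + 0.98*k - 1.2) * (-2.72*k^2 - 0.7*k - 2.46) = 15.6944*k^5 - 1.3466*k^4 + 10.1426*k^3 - 2.2928*k^2 - 1.5708*k + 2.952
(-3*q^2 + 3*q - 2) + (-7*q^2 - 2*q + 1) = -10*q^2 + q - 1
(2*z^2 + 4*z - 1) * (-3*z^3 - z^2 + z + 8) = -6*z^5 - 14*z^4 + z^3 + 21*z^2 + 31*z - 8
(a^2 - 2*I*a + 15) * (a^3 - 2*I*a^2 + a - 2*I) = a^5 - 4*I*a^4 + 12*a^3 - 34*I*a^2 + 11*a - 30*I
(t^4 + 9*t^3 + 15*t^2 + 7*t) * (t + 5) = t^5 + 14*t^4 + 60*t^3 + 82*t^2 + 35*t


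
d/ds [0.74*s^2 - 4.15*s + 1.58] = 1.48*s - 4.15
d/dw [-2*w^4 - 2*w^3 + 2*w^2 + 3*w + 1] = -8*w^3 - 6*w^2 + 4*w + 3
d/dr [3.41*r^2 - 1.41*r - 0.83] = 6.82*r - 1.41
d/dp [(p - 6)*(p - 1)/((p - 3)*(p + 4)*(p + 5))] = (-p^4 + 14*p^3 + 17*p^2 - 192*p + 462)/(p^6 + 12*p^5 + 22*p^4 - 204*p^3 - 671*p^2 + 840*p + 3600)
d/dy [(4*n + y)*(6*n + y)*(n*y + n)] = n*(24*n^2 + 20*n*y + 10*n + 3*y^2 + 2*y)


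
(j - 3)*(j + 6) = j^2 + 3*j - 18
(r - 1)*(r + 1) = r^2 - 1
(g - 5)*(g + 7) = g^2 + 2*g - 35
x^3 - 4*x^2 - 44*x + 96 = (x - 8)*(x - 2)*(x + 6)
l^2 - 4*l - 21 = (l - 7)*(l + 3)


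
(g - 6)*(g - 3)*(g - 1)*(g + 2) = g^4 - 8*g^3 + 7*g^2 + 36*g - 36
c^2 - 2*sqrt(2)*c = c*(c - 2*sqrt(2))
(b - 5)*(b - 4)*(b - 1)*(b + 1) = b^4 - 9*b^3 + 19*b^2 + 9*b - 20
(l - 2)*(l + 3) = l^2 + l - 6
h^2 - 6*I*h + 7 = (h - 7*I)*(h + I)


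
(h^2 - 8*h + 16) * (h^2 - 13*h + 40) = h^4 - 21*h^3 + 160*h^2 - 528*h + 640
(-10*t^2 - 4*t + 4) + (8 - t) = -10*t^2 - 5*t + 12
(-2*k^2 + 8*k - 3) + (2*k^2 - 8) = 8*k - 11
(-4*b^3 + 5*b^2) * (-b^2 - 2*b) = 4*b^5 + 3*b^4 - 10*b^3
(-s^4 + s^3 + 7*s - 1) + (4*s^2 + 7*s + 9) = -s^4 + s^3 + 4*s^2 + 14*s + 8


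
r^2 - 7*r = r*(r - 7)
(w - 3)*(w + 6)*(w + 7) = w^3 + 10*w^2 + 3*w - 126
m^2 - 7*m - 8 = (m - 8)*(m + 1)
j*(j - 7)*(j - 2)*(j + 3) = j^4 - 6*j^3 - 13*j^2 + 42*j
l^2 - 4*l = l*(l - 4)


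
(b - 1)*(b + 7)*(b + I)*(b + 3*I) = b^4 + 6*b^3 + 4*I*b^3 - 10*b^2 + 24*I*b^2 - 18*b - 28*I*b + 21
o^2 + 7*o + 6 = (o + 1)*(o + 6)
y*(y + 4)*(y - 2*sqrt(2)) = y^3 - 2*sqrt(2)*y^2 + 4*y^2 - 8*sqrt(2)*y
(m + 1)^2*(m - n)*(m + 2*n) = m^4 + m^3*n + 2*m^3 - 2*m^2*n^2 + 2*m^2*n + m^2 - 4*m*n^2 + m*n - 2*n^2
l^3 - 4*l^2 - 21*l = l*(l - 7)*(l + 3)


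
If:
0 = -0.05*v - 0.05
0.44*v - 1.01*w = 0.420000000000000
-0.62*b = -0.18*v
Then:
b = -0.29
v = -1.00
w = -0.85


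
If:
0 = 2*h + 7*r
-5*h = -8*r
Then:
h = 0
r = 0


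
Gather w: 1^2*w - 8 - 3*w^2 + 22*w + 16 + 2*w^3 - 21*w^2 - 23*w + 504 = 2*w^3 - 24*w^2 + 512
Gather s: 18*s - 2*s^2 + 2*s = -2*s^2 + 20*s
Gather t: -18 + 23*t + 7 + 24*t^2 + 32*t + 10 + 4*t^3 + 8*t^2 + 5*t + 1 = 4*t^3 + 32*t^2 + 60*t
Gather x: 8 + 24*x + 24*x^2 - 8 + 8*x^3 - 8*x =8*x^3 + 24*x^2 + 16*x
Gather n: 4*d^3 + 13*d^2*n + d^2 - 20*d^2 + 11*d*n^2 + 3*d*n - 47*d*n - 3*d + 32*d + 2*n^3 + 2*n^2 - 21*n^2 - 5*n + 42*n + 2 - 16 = 4*d^3 - 19*d^2 + 29*d + 2*n^3 + n^2*(11*d - 19) + n*(13*d^2 - 44*d + 37) - 14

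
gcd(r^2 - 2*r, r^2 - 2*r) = r^2 - 2*r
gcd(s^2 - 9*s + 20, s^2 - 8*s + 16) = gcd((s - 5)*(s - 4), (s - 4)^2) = s - 4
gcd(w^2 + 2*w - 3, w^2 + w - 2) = w - 1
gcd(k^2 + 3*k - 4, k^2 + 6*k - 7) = k - 1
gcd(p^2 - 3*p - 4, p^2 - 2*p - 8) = p - 4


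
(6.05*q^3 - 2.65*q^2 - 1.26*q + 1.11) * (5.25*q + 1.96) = 31.7625*q^4 - 2.0545*q^3 - 11.809*q^2 + 3.3579*q + 2.1756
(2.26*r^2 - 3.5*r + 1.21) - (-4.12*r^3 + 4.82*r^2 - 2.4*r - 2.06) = 4.12*r^3 - 2.56*r^2 - 1.1*r + 3.27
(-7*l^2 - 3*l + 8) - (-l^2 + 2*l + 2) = -6*l^2 - 5*l + 6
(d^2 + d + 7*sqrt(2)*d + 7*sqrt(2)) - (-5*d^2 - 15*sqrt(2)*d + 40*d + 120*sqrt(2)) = 6*d^2 - 39*d + 22*sqrt(2)*d - 113*sqrt(2)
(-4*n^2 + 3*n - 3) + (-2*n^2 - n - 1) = -6*n^2 + 2*n - 4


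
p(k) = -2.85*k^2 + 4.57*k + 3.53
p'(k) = 4.57 - 5.7*k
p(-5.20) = -97.30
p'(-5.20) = 34.21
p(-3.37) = -44.24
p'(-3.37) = 23.78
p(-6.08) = -129.61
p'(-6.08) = 39.23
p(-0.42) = 1.11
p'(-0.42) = 6.96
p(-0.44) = 0.97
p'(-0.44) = 7.08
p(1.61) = 3.50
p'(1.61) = -4.61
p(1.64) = 3.36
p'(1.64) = -4.78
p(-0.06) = 3.25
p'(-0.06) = 4.91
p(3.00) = -8.41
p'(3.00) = -12.53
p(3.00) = -8.41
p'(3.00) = -12.53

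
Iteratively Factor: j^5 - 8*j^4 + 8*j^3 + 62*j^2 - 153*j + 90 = (j - 1)*(j^4 - 7*j^3 + j^2 + 63*j - 90) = (j - 3)*(j - 1)*(j^3 - 4*j^2 - 11*j + 30) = (j - 3)*(j - 1)*(j + 3)*(j^2 - 7*j + 10) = (j - 3)*(j - 2)*(j - 1)*(j + 3)*(j - 5)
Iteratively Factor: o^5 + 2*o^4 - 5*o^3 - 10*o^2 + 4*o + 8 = (o + 2)*(o^4 - 5*o^2 + 4) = (o - 2)*(o + 2)*(o^3 + 2*o^2 - o - 2) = (o - 2)*(o + 1)*(o + 2)*(o^2 + o - 2) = (o - 2)*(o + 1)*(o + 2)^2*(o - 1)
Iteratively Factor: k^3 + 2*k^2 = (k + 2)*(k^2) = k*(k + 2)*(k)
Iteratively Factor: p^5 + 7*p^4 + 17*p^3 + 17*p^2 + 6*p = (p)*(p^4 + 7*p^3 + 17*p^2 + 17*p + 6) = p*(p + 1)*(p^3 + 6*p^2 + 11*p + 6) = p*(p + 1)^2*(p^2 + 5*p + 6) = p*(p + 1)^2*(p + 3)*(p + 2)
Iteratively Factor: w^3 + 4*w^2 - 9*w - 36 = (w + 3)*(w^2 + w - 12) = (w - 3)*(w + 3)*(w + 4)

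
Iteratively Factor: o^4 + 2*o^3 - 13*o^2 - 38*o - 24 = (o - 4)*(o^3 + 6*o^2 + 11*o + 6) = (o - 4)*(o + 1)*(o^2 + 5*o + 6) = (o - 4)*(o + 1)*(o + 3)*(o + 2)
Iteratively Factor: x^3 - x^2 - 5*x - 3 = (x + 1)*(x^2 - 2*x - 3) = (x + 1)^2*(x - 3)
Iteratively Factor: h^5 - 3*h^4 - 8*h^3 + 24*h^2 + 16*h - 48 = (h - 3)*(h^4 - 8*h^2 + 16) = (h - 3)*(h + 2)*(h^3 - 2*h^2 - 4*h + 8) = (h - 3)*(h - 2)*(h + 2)*(h^2 - 4) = (h - 3)*(h - 2)^2*(h + 2)*(h + 2)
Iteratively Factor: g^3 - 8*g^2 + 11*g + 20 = (g + 1)*(g^2 - 9*g + 20) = (g - 5)*(g + 1)*(g - 4)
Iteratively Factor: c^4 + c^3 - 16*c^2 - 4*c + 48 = (c - 2)*(c^3 + 3*c^2 - 10*c - 24) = (c - 3)*(c - 2)*(c^2 + 6*c + 8) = (c - 3)*(c - 2)*(c + 2)*(c + 4)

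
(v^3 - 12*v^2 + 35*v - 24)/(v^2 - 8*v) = v - 4 + 3/v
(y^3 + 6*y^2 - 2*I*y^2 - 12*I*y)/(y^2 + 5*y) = (y^2 + 2*y*(3 - I) - 12*I)/(y + 5)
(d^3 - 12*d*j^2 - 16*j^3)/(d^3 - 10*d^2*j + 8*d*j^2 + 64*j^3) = (d + 2*j)/(d - 8*j)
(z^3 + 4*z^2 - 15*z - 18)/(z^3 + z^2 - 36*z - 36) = (z - 3)/(z - 6)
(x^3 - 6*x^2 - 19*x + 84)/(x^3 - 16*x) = (x^2 - 10*x + 21)/(x*(x - 4))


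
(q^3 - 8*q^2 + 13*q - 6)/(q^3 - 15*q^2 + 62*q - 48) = (q - 1)/(q - 8)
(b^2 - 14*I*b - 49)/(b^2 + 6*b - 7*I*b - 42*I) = (b - 7*I)/(b + 6)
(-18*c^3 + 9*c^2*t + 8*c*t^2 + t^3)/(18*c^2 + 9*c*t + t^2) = -c + t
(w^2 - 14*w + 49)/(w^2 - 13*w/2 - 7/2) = 2*(w - 7)/(2*w + 1)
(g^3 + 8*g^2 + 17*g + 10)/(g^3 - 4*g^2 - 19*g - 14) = (g + 5)/(g - 7)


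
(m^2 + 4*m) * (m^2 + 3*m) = m^4 + 7*m^3 + 12*m^2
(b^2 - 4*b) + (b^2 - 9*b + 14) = 2*b^2 - 13*b + 14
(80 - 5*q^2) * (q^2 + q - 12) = -5*q^4 - 5*q^3 + 140*q^2 + 80*q - 960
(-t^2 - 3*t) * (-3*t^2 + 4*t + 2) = 3*t^4 + 5*t^3 - 14*t^2 - 6*t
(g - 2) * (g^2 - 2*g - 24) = g^3 - 4*g^2 - 20*g + 48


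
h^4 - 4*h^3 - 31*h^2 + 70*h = h*(h - 7)*(h - 2)*(h + 5)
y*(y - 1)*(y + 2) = y^3 + y^2 - 2*y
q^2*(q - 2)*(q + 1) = q^4 - q^3 - 2*q^2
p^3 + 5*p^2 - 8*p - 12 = (p - 2)*(p + 1)*(p + 6)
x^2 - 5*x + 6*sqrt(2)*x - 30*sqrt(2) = (x - 5)*(x + 6*sqrt(2))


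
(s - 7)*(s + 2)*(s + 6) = s^3 + s^2 - 44*s - 84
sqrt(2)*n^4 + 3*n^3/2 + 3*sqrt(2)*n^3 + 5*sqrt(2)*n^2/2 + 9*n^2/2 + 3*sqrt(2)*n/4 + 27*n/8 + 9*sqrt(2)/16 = (n + 3/2)^2*(n + sqrt(2)/2)*(sqrt(2)*n + 1/2)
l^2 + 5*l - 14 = (l - 2)*(l + 7)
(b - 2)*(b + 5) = b^2 + 3*b - 10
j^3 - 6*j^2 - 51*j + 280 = (j - 8)*(j - 5)*(j + 7)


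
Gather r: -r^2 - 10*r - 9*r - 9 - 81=-r^2 - 19*r - 90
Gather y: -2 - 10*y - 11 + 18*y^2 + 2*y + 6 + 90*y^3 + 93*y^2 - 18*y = 90*y^3 + 111*y^2 - 26*y - 7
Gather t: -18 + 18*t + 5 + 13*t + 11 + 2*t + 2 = 33*t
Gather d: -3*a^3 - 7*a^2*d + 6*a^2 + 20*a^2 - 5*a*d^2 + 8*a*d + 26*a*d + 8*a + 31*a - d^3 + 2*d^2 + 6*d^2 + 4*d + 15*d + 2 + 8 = -3*a^3 + 26*a^2 + 39*a - d^3 + d^2*(8 - 5*a) + d*(-7*a^2 + 34*a + 19) + 10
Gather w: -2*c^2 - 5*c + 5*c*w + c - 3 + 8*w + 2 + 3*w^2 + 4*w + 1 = -2*c^2 - 4*c + 3*w^2 + w*(5*c + 12)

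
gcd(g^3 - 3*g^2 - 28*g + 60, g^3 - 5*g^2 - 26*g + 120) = g^2 - g - 30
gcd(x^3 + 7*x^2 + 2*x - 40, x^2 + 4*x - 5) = x + 5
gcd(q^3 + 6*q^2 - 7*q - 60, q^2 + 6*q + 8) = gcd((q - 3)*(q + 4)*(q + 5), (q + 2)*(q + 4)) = q + 4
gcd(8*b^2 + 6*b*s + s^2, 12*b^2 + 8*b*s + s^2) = 2*b + s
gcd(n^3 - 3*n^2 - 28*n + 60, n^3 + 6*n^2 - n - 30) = n^2 + 3*n - 10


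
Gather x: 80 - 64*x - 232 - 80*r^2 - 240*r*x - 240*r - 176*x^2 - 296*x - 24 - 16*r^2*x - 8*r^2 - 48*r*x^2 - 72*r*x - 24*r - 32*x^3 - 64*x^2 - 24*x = -88*r^2 - 264*r - 32*x^3 + x^2*(-48*r - 240) + x*(-16*r^2 - 312*r - 384) - 176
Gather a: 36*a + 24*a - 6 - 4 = 60*a - 10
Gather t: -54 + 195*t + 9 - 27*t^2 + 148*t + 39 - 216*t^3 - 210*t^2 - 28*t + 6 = -216*t^3 - 237*t^2 + 315*t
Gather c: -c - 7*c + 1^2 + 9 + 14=24 - 8*c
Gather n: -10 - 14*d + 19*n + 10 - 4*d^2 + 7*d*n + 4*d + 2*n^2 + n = -4*d^2 - 10*d + 2*n^2 + n*(7*d + 20)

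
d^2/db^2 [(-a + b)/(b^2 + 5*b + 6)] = 2*(-(a - b)*(2*b + 5)^2 + (a - 3*b - 5)*(b^2 + 5*b + 6))/(b^2 + 5*b + 6)^3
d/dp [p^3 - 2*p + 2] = 3*p^2 - 2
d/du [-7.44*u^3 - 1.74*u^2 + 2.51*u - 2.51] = -22.32*u^2 - 3.48*u + 2.51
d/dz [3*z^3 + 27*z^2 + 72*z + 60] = 9*z^2 + 54*z + 72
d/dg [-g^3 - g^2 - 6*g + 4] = -3*g^2 - 2*g - 6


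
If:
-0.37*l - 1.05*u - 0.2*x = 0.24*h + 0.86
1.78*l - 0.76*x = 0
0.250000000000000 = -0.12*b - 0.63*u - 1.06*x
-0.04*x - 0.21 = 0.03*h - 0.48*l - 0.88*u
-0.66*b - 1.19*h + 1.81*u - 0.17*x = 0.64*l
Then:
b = 7.79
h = -3.24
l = -0.57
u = 0.38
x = -1.34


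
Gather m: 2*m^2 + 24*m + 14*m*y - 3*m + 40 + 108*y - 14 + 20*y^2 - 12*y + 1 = 2*m^2 + m*(14*y + 21) + 20*y^2 + 96*y + 27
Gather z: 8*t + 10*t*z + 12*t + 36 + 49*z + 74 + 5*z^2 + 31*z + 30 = 20*t + 5*z^2 + z*(10*t + 80) + 140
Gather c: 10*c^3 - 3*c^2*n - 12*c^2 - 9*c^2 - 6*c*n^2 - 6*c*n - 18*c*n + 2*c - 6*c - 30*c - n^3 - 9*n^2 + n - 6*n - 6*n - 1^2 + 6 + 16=10*c^3 + c^2*(-3*n - 21) + c*(-6*n^2 - 24*n - 34) - n^3 - 9*n^2 - 11*n + 21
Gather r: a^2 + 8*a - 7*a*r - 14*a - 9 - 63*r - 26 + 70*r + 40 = a^2 - 6*a + r*(7 - 7*a) + 5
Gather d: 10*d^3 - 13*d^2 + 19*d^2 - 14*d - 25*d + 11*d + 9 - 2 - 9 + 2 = 10*d^3 + 6*d^2 - 28*d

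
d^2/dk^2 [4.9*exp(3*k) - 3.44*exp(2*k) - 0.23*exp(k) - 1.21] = (44.1*exp(2*k) - 13.76*exp(k) - 0.23)*exp(k)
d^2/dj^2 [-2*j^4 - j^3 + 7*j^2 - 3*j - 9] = -24*j^2 - 6*j + 14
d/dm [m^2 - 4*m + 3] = 2*m - 4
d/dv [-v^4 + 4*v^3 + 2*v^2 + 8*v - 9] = -4*v^3 + 12*v^2 + 4*v + 8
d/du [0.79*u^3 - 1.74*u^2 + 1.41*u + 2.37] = 2.37*u^2 - 3.48*u + 1.41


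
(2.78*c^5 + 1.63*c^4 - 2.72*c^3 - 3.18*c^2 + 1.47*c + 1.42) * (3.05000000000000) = 8.479*c^5 + 4.9715*c^4 - 8.296*c^3 - 9.699*c^2 + 4.4835*c + 4.331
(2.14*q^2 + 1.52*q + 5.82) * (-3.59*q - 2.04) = -7.6826*q^3 - 9.8224*q^2 - 23.9946*q - 11.8728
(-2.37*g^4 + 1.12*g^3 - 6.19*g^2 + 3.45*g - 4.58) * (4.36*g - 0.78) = -10.3332*g^5 + 6.7318*g^4 - 27.862*g^3 + 19.8702*g^2 - 22.6598*g + 3.5724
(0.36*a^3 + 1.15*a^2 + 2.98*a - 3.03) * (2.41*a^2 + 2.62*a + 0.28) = 0.8676*a^5 + 3.7147*a^4 + 10.2956*a^3 + 0.8273*a^2 - 7.1042*a - 0.8484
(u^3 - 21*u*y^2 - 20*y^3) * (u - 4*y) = u^4 - 4*u^3*y - 21*u^2*y^2 + 64*u*y^3 + 80*y^4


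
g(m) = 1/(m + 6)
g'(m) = -1/(m + 6)^2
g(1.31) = 0.14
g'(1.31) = -0.02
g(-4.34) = 0.60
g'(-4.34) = -0.36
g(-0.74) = 0.19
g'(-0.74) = -0.04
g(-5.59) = 2.44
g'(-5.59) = -5.95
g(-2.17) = 0.26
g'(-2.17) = -0.07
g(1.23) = 0.14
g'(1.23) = -0.02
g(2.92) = 0.11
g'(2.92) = -0.01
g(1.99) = 0.13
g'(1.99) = -0.02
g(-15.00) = -0.11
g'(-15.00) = -0.01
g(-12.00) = -0.17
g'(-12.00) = -0.03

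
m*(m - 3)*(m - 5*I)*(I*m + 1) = I*m^4 + 6*m^3 - 3*I*m^3 - 18*m^2 - 5*I*m^2 + 15*I*m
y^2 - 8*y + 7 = (y - 7)*(y - 1)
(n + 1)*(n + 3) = n^2 + 4*n + 3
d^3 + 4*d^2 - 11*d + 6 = (d - 1)^2*(d + 6)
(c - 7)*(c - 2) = c^2 - 9*c + 14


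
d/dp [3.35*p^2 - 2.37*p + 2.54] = 6.7*p - 2.37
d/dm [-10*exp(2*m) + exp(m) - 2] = (1 - 20*exp(m))*exp(m)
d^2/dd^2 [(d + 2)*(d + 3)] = 2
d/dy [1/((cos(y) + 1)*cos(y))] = (sin(y)/cos(y)^2 + 2*tan(y))/(cos(y) + 1)^2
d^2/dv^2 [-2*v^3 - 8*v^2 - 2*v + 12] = -12*v - 16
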